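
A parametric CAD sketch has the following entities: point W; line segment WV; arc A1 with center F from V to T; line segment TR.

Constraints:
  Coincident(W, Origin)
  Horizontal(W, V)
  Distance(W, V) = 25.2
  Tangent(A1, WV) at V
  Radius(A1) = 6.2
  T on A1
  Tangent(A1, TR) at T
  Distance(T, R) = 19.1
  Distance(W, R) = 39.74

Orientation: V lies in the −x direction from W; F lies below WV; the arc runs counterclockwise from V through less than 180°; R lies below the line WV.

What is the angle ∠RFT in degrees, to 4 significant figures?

72.02°

Checks: ∠(FV, VW) = 90.00° ✓; |FV| = 6.200 ✓; |FT| = 6.200 ✓; ∠(FT, TR) = 90.00° ✓; |TR| = 19.10 ✓; |WR| = 39.74 ✓.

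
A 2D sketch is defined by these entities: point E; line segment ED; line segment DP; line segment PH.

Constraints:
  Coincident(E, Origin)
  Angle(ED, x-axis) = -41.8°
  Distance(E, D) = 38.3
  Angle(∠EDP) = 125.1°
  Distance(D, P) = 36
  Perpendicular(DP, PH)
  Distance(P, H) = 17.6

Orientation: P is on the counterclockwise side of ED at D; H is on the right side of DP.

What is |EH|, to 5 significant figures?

75.903

∠EDP = 125.1°, so DP runs at -41.8° + (180° − 125.1°) = 13.100° from the x-axis; with |DP| = 36.0, P = D + 36.0·(cos 13.100°, sin 13.100°) = (63.615, -17.369). DP is perpendicular to PH; with |PH| = 17.6 on the right of DP, H = P + 17.6·(0.22665, -0.97398) = (67.604, -34.511). Then |EH| = |H − E| = 75.903.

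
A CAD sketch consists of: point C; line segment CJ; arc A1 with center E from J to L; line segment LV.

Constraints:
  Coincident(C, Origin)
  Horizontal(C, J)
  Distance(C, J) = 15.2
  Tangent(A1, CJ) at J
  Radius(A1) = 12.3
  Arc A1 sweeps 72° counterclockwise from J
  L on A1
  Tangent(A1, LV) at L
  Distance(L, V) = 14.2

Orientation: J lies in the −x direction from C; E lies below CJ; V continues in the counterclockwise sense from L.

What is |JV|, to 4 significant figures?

27.26

C is at the origin; C and J share the same y with |CJ| = 15.2 and J on the −x side, so J = (-15.20, 0.000). The tangent condition forces EJ to be normal to CJ, so E = J + (0, -12.3) = (-15.20, -12.30). On A1, J sits at bearing 90° from E; a 72° counterclockwise sweep puts L at bearing 162°, so L = E + 12.3·(cos 162°, sin 162°) = (-26.90, -8.499). The tangent condition forces EL to be normal to LV, so LV runs along (−sin 162°, cos 162°); with |LV| = 14.2, V = (-31.29, -22.00). Then |JV| = |V − J| = 27.26.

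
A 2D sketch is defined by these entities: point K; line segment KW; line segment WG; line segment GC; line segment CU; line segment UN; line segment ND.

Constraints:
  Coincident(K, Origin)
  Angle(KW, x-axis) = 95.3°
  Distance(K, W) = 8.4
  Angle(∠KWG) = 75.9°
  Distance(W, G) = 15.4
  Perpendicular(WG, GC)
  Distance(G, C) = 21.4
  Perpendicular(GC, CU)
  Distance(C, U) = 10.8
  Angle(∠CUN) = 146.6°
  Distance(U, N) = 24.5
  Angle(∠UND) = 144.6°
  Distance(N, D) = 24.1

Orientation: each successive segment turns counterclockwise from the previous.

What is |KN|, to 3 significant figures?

17.9

K is at the origin; KW runs at 95.3° with length 8.4, so W = (-0.776, 8.36). ∠KWG = 75.9° gives WG at -161° from the x-axis; with |WG| = 15.4, G = (-15.3, 3.25). WG ⟂ GC, so GC runs at -70.6°; with |GC| = 21.4, C = (-8.19, -16.9). GC is perpendicular to CU, so CU runs at 19.4°; with |CU| = 10.8, U = (1.99, -13.3). ∠CUN = 146.6° gives UN at 52.8° from the x-axis; with |UN| = 24.5, N = (16.8, 6.17). Then |KN| = |N − K| = 17.9.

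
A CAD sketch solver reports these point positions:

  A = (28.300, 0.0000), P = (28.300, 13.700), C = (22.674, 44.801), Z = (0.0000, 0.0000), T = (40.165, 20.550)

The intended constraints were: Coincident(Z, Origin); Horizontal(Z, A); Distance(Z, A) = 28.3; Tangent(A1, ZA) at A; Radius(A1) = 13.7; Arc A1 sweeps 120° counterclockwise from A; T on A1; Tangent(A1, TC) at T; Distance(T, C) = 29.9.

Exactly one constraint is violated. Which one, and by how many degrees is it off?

Tangent(A1, TC) at T — off by 5.80°.

Z = (0.00, 0.00) ✓; Z.y = 0.00, A.y = 0.00 ✓; |ZA| = 28.30 ✓; ∠(PA, AZ) = 90.00° ✓; |PA| = 13.70 ✓; bearing(P→T) − bearing(P→A) = 120.0° ✓; |PT| = 13.70 ✓; ∠(PT, TC) = 84.20° ✗; |TC| = 29.90 ✓.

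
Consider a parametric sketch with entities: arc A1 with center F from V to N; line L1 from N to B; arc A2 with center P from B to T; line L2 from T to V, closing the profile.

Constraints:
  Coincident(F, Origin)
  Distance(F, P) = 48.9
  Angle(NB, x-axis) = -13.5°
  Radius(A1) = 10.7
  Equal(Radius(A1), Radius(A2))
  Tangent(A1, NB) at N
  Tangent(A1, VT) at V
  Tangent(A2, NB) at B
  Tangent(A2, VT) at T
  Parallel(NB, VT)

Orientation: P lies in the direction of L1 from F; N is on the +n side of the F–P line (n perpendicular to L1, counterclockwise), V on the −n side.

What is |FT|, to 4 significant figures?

50.06

Tangency of A1 to both parallel lines with radius 10.7 puts N and V at F ± 10.7·n: N = (2.498, 10.40), V = (-2.498, -10.40). Equal radii place B and T the same way about P: B = P + 10.7·n = (50.05, -1.011), T = P − 10.7·n = (45.05, -21.82). Then |FT| = |T − F| = 50.06.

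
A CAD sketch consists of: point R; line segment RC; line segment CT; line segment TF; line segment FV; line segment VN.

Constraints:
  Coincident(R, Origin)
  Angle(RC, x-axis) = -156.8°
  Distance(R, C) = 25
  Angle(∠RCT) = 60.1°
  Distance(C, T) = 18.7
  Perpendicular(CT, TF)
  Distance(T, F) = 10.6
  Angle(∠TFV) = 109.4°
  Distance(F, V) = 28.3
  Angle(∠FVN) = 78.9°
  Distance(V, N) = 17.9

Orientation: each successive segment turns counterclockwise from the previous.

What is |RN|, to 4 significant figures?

30.11

R is at the origin; RC runs at -156.8° with length 25.0, so C = (-22.98, -9.849). ∠RCT = 60.1° gives CT at -36.90° from the x-axis; with |CT| = 18.7, T = (-8.024, -21.08). CT is perpendicular to TF, so TF runs at 53.10°; with |TF| = 10.6, F = (-1.660, -12.60). ∠TFV = 109.4° gives FV at 123.7° from the x-axis; with |FV| = 28.3, V = (-17.36, 10.94). ∠FVN = 78.9° gives VN at -135.2° from the x-axis; with |VN| = 17.9, N = (-30.06, -1.668). Then |RN| = |N − R| = 30.11.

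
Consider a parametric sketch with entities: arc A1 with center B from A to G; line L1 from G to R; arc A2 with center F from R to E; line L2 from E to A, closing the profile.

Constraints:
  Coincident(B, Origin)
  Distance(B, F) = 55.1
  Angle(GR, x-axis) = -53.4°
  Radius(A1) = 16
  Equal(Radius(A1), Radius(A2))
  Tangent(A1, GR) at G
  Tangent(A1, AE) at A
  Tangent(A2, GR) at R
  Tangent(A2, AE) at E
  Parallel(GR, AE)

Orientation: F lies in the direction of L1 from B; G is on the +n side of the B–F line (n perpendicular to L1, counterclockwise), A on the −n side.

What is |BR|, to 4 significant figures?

57.38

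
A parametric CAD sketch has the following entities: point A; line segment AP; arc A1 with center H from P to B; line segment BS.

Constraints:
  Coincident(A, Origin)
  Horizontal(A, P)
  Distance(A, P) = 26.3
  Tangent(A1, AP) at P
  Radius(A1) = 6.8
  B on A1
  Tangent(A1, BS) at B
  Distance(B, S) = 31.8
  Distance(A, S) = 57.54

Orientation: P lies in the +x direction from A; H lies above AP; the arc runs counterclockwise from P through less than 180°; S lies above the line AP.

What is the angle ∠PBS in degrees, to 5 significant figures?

151.25°

Checks: |HB| = 6.800 ✓; ∠(HB, BS) = 90.00° ✓; |BS| = 31.80 ✓; |AS| = 57.54 ✓.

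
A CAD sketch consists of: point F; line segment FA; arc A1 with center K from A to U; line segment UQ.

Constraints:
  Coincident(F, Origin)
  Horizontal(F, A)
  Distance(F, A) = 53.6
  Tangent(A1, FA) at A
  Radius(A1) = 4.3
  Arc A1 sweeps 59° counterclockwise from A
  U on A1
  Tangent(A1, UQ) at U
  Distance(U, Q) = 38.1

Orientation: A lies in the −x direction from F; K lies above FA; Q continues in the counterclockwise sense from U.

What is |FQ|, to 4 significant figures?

46.09

F is at the origin; FA is horizontal with |FA| = 53.6 and A on the −x side, so A = (-53.60, 0.000). The tangent condition forces KA to be normal to FA, so K = A + (0, 4.3) = (-53.60, 4.300). On A1, A sits at bearing -90° from K; a 59° counterclockwise sweep puts U at bearing -31°, so U = K + 4.3·(cos -31°, sin -31°) = (-49.91, 2.085). Since A1 is tangent to UQ there, KU ⟂ UQ, so UQ runs along (−sin -31°, cos -31°); with |UQ| = 38.1, Q = (-30.29, 34.74). Then |FQ| = |Q − F| = 46.09.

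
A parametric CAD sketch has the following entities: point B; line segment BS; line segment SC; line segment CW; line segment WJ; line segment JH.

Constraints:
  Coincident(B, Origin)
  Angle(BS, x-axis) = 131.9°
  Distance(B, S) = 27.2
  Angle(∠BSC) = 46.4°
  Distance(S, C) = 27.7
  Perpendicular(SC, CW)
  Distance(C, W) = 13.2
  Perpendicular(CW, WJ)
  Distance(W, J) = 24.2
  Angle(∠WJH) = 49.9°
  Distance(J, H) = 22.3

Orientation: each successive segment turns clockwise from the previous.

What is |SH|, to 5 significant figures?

18.276

CW is perpendicular to WJ, so WJ runs at 178.30°; with |WJ| = 24.2, J = (-15.058, 6.9473). ∠WJH = 49.9° gives JH at 48.200° from the x-axis; with |JH| = 22.3, H = (-0.19451, 23.571). Then |SH| = |H − S| = 18.276.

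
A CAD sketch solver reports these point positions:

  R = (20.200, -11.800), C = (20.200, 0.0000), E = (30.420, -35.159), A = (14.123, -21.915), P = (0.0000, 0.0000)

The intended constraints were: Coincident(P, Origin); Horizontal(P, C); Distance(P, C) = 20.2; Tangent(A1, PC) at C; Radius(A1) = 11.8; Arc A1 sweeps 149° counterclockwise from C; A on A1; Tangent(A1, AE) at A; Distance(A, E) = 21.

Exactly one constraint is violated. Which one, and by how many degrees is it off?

Tangent(A1, AE) at A — off by 8.10°.

P = (0.00, 0.00) ✓; P.y = 0.00, C.y = 0.00 ✓; |PC| = 20.20 ✓; ∠(RC, CP) = 90.00° ✓; |RC| = 11.80 ✓; bearing(R→A) − bearing(R→C) = 149.0° ✓; |RA| = 11.80 ✓; ∠(RA, AE) = 98.10° ✗; |AE| = 21.00 ✓.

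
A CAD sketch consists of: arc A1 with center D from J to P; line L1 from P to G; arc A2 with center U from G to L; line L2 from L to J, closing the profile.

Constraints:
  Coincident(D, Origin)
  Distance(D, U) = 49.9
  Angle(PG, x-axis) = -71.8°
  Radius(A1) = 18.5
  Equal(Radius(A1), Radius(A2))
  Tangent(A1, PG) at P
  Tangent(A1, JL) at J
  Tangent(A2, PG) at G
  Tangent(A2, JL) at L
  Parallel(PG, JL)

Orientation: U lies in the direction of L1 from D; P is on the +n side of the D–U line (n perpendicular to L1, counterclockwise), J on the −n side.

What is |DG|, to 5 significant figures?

53.219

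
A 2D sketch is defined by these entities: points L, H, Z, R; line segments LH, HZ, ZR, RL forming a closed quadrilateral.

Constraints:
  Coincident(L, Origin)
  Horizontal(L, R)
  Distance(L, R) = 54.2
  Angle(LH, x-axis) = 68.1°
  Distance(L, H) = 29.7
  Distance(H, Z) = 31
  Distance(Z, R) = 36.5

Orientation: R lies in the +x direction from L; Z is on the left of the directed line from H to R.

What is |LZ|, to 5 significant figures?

53.652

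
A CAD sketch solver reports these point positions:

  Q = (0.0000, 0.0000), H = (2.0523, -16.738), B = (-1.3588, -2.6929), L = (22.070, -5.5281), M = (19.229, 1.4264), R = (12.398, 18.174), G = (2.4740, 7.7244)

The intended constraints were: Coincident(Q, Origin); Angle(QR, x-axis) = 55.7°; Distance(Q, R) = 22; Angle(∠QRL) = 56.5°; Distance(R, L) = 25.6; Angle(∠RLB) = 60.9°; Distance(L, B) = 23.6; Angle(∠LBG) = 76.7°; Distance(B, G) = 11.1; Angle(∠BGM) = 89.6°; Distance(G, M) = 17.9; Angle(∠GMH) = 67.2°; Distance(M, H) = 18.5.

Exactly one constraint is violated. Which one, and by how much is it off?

Distance(M, H) = 18.5 — off by 6.50.

Q = (0.00, 0.00) ✓; QR at 55.70° ✓; |QR| = 22.00 ✓; ∠QRL = 56.50° ✓; |RL| = 25.60 ✓; ∠RLB = 60.90° ✓; |LB| = 23.60 ✓; ∠LBG = 76.70° ✓; |BG| = 11.10 ✓; ∠BGM = 89.60° ✓; |GM| = 17.90 ✓; ∠GMH = 67.20° ✓; |MH| = 25.00 ✗.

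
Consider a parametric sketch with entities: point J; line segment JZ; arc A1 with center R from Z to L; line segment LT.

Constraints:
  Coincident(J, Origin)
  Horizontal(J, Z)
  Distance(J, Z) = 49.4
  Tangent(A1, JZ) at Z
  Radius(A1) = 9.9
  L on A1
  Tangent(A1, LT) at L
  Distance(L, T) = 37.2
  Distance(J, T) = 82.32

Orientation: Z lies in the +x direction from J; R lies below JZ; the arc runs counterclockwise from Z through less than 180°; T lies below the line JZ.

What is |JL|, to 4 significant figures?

46.26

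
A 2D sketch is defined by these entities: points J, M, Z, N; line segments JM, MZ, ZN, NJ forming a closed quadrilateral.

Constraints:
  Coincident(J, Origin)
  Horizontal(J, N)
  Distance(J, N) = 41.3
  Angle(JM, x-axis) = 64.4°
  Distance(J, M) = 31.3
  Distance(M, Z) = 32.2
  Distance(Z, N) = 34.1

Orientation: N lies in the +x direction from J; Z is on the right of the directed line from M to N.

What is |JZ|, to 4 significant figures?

8.106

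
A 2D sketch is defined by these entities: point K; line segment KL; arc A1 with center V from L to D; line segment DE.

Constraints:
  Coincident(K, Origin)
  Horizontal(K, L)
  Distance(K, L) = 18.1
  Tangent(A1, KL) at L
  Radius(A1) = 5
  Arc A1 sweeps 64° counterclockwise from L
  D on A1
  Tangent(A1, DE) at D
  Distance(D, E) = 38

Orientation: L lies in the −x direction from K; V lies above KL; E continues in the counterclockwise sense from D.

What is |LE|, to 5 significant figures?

42.587

K is at the origin; K and L share the same y with |KL| = 18.1 and L on the −x side, so L = (-18.100, 0.0000). A1 meets KL tangentially, so VL is at right angles to KL, so V = L + (0, 5) = (-18.100, 5.0000). On A1, L sits at bearing -90° from V; a 64° counterclockwise sweep puts D at bearing -26°, so D = V + 5.0·(cos -26°, sin -26°) = (-13.606, 2.8081). Tangency of A1 to DE means the radius VD is perpendicular to DE, so DE runs along (−sin -26°, cos -26°); with |DE| = 38.0, E = (3.0521, 36.962). Then |LE| = |E − L| = 42.587.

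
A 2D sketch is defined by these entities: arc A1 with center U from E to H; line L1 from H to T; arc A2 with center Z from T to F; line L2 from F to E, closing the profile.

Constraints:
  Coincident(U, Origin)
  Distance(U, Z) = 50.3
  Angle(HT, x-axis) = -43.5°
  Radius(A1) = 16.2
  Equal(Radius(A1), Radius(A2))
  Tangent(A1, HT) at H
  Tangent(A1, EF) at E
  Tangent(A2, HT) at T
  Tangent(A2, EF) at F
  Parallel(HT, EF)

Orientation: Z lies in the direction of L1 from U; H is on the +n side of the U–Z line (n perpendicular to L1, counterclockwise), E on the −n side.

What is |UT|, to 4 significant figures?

52.84

Tangency of A1 to both parallel lines with radius 16.2 puts H and E at U ± 16.2·n: H = (11.15, 11.75), E = (-11.15, -11.75). Equal radii place T and F the same way about Z: T = Z + 16.2·n = (47.64, -22.87), F = Z − 16.2·n = (25.33, -46.38). Then |UT| = |T − U| = 52.84.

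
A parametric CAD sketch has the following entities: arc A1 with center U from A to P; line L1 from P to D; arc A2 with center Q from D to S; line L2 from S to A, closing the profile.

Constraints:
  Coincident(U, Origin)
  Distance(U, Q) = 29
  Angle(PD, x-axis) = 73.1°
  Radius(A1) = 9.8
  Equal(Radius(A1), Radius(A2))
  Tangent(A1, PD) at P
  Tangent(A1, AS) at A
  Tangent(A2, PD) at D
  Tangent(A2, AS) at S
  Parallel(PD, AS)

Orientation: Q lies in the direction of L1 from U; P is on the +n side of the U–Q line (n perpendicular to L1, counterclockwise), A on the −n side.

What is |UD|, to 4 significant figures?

30.61

The slot axis is L1's direction at 73.1°, so u = (cos 73.1°, sin 73.1°) = (0.2907, 0.9568) and n = (−sin 73.1°, cos 73.1°) = (-0.9568, 0.2907). U is at the origin and Q lies 29.0 along u from U, so Q = 29.0·u = (8.430, 27.75). Tangency of A1 to both parallel lines with radius 9.8 puts P and A at U ± 9.8·n: P = (-9.377, 2.849), A = (9.377, -2.849). Equal radii place D and S the same way about Q: D = Q + 9.8·n = (-0.9464, 30.60), S = Q − 9.8·n = (17.81, 24.90). Then |UD| = |D − U| = 30.61.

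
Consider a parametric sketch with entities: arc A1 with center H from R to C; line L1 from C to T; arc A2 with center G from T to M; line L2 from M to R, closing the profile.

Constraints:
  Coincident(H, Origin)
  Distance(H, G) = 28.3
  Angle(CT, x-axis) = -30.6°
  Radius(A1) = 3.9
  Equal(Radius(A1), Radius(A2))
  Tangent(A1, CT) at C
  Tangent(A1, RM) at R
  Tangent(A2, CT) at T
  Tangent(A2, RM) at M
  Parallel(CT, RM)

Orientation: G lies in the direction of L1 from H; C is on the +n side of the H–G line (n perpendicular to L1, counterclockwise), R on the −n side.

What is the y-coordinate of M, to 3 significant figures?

-17.8

The slot axis is L1's direction at -30.6°, so u = (cos -30.6°, sin -30.6°) = (0.861, -0.509) and n = (−sin -30.6°, cos -30.6°) = (0.509, 0.861). H is at the origin and G lies 28.3 along u from H, so G = 28.3·u = (24.4, -14.4). Tangency of A1 to both parallel lines with radius 3.9 puts C and R at H ± 3.9·n: C = (1.99, 3.36), R = (-1.99, -3.36). Equal radii place T and M the same way about G: T = G + 3.9·n = (26.3, -11.0), M = G − 3.9·n = (22.4, -17.8). So M.y = -17.8.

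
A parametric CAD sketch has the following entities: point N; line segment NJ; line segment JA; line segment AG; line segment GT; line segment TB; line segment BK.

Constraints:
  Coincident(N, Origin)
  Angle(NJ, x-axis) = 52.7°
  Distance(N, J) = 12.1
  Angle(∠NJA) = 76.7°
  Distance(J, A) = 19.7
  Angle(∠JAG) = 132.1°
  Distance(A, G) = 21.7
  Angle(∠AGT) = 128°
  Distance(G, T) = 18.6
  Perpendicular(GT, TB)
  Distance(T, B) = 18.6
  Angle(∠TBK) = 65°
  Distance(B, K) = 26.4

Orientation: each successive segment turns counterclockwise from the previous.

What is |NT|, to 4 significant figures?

36.22

N is at the origin; NJ runs at 52.7° with length 12.1, so J = (7.332, 9.625). ∠NJA = 76.7° gives JA at 156.0° from the x-axis; with |JA| = 19.7, A = (-10.66, 17.64). ∠JAG = 132.1° gives AG at -156.1° from the x-axis; with |AG| = 21.7, G = (-30.50, 8.846). ∠AGT = 128.0° gives GT at -104.1° from the x-axis; with |GT| = 18.6, T = (-35.03, -9.193). Then |NT| = |T − N| = 36.22.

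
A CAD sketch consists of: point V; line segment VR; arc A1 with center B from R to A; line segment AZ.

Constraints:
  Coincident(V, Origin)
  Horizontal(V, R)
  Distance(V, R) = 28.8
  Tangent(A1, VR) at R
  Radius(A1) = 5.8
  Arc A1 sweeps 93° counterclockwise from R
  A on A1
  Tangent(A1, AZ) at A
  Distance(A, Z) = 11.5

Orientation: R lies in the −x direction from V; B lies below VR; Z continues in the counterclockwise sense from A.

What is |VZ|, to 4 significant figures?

38.27

V is at the origin; V and R share the same y with |VR| = 28.8 and R on the −x side, so R = (-28.80, 0.000). A1 meets VR tangentially, so BR is at right angles to VR, so B = R + (0, -5.8) = (-28.80, -5.800). On A1, R sits at bearing 90° from B; a 93° counterclockwise sweep puts A at bearing 183°, so A = B + 5.8·(cos 183°, sin 183°) = (-34.59, -6.104). Tangency of A1 to AZ means the radius BA is perpendicular to AZ, so AZ runs along (−sin 183°, cos 183°); with |AZ| = 11.5, Z = (-33.99, -17.59). Then |VZ| = |Z − V| = 38.27.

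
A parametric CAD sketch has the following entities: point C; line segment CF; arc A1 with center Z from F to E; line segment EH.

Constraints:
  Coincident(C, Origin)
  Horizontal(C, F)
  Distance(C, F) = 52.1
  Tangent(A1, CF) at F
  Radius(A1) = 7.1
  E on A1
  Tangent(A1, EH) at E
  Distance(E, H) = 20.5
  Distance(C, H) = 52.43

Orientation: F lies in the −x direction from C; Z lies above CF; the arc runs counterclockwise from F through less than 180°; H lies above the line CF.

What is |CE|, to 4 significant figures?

45.54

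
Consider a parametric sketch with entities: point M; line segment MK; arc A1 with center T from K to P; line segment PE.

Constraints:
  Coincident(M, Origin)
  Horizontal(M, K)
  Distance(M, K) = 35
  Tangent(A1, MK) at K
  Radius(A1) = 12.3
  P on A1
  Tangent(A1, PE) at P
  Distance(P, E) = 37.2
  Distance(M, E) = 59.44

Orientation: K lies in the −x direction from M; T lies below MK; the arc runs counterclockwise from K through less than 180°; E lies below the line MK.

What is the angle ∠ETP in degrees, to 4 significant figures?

71.70°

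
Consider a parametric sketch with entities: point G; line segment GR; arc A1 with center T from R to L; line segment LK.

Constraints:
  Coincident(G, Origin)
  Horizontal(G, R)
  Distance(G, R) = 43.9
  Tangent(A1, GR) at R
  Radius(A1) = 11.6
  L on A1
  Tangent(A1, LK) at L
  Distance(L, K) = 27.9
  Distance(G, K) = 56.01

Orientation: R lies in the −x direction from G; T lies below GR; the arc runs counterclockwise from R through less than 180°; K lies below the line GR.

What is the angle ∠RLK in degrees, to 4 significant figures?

118.0°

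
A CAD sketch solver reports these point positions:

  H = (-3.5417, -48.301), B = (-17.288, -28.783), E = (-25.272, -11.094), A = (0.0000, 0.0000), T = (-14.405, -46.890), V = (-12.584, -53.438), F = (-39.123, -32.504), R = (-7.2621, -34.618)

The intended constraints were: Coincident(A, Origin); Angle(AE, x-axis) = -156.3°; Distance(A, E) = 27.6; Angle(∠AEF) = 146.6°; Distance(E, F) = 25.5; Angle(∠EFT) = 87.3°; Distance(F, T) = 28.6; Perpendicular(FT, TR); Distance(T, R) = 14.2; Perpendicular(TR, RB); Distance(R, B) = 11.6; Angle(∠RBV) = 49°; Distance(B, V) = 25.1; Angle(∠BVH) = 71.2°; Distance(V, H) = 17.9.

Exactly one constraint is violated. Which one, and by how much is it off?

Distance(V, H) = 17.9 — off by 7.50.

A = (0.00, 0.00) ✓; AE at -156.3° ✓; |AE| = 27.60 ✓; ∠AEF = 146.6° ✓; |EF| = 25.50 ✓; ∠EFT = 87.30° ✓; |FT| = 28.60 ✓; ∠(FT, TR) = 90.00° ✓; |TR| = 14.20 ✓; ∠(TR, RB) = 90.00° ✓; |RB| = 11.60 ✓; ∠RBV = 49.00° ✓; |BV| = 25.10 ✓; ∠BVH = 71.20° ✓; |VH| = 10.40 ✗.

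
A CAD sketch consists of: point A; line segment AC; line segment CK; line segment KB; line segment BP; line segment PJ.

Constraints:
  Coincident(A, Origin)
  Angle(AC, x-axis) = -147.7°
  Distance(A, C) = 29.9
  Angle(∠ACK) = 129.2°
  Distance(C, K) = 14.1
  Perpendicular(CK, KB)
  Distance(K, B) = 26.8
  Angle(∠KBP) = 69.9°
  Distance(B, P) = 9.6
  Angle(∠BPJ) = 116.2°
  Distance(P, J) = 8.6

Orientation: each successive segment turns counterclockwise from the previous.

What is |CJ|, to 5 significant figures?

15.520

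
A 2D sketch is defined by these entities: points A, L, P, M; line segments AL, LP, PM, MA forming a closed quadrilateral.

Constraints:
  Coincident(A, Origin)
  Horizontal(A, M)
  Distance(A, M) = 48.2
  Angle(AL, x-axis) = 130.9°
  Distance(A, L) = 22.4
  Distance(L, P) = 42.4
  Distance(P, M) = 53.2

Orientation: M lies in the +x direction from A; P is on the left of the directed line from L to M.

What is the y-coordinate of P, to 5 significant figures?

43.857

Checks: |LP| = 42.40 ✓; |PM| = 53.20 ✓.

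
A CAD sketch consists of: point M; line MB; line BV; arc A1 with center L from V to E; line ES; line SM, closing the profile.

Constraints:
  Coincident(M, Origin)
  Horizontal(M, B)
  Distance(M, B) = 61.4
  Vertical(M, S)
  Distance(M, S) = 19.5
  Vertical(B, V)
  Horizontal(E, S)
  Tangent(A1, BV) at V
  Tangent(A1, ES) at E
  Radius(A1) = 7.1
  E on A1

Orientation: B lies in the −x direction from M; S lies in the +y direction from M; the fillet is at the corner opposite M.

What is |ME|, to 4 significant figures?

57.70

The virtual corner opposite M is at (-61.40, 19.50). Since A1 is tangent to BV there, LV ⟂ BV and tangency of A1 to ES means the radius LE is perpendicular to ES, with radius 7.1, so the center L sits 7.1 in from both sides at L = (-54.30, 12.40). That places the tangent points at V = (-61.40, 12.40) on BV and E = (-54.30, 19.50) on ES. Then |ME| = |E − M| = 57.70.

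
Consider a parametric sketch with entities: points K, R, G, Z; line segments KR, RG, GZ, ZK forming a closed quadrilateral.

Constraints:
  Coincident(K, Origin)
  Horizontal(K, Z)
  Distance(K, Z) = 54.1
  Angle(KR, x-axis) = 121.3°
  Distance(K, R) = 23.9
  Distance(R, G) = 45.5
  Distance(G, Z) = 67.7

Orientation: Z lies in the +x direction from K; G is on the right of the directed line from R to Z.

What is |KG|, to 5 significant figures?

26.458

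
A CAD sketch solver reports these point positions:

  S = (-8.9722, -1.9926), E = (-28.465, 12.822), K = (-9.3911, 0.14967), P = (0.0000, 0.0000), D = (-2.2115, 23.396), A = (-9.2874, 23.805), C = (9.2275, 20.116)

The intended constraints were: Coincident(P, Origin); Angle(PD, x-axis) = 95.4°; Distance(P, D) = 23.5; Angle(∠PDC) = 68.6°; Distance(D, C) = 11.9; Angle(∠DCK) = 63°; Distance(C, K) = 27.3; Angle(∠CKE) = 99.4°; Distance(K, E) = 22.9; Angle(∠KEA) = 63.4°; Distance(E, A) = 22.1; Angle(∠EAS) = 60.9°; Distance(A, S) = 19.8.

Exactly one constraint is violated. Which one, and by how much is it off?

Distance(A, S) = 19.8 — off by 6.00.

P = (0.00, 0.00) ✓; PD at 95.40° ✓; |PD| = 23.50 ✓; ∠PDC = 68.60° ✓; |DC| = 11.90 ✓; ∠DCK = 63.00° ✓; |CK| = 27.30 ✓; ∠CKE = 99.40° ✓; |KE| = 22.90 ✓; ∠KEA = 63.40° ✓; |EA| = 22.10 ✓; ∠EAS = 60.90° ✓; |AS| = 25.80 ✗.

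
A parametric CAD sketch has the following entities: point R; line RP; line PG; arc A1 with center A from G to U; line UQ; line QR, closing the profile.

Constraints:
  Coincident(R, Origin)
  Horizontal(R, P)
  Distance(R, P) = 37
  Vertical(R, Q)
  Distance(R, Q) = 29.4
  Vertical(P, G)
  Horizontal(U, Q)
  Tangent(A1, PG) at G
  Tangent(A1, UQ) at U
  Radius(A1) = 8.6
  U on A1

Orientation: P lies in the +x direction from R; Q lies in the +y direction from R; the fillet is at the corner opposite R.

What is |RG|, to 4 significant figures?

42.45

The virtual corner opposite R is at (37.00, 29.40). A1 meets PG tangentially, so AG is at right angles to PG and tangency of A1 to UQ means the radius AU is perpendicular to UQ, with radius 8.6, so the center A sits 8.6 in from both sides at A = (28.40, 20.80). That places the tangent points at G = (37.00, 20.80) on PG and U = (28.40, 29.40) on UQ. Then |RG| = |G − R| = 42.45.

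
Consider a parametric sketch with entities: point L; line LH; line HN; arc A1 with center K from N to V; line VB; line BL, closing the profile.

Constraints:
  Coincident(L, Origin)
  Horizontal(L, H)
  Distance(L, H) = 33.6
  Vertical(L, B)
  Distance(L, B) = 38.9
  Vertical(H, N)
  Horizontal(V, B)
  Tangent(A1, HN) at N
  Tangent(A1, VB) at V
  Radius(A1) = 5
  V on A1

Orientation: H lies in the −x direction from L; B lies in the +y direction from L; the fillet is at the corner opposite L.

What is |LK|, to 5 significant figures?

44.353

L is at the origin; LH is horizontal with |LH| = 33.6 and H on the −x side, so H = (-33.600, 0.0000). L and B share the same x with |LB| = 38.9 and B on the +y side, so B = (0.0000, 38.900). The virtual corner opposite L is at (-33.600, 38.900). Since A1 is tangent to HN there, KN ⟂ HN and the tangent condition forces KV to be normal to VB, with radius 5.0, so the center K sits 5.0 in from both sides at K = (-28.600, 33.900). Then |LK| = |K − L| = 44.353.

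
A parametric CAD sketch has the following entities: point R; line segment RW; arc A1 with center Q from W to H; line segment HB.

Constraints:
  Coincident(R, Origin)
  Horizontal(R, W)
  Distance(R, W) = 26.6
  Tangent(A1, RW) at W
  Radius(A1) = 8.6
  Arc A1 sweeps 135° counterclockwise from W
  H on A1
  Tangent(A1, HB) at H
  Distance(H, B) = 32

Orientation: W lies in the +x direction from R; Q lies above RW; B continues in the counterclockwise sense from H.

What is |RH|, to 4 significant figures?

35.83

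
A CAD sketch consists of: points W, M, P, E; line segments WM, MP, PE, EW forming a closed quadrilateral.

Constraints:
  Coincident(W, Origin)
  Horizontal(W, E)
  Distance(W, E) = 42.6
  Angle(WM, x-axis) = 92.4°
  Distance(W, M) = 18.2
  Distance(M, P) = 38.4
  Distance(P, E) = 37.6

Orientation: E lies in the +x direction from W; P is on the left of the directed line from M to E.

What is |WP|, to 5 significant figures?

49.149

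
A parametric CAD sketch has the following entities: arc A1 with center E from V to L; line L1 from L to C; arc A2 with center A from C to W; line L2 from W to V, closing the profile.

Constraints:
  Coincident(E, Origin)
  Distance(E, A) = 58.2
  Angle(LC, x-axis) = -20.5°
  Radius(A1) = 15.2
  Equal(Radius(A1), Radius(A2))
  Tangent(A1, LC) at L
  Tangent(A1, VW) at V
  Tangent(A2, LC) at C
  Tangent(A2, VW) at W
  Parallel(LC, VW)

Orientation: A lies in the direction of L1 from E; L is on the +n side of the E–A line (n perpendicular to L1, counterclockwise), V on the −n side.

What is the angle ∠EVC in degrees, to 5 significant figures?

62.420°

Tangency of A1 to both parallel lines with radius 15.2 puts L and V at E ± 15.2·n: L = (5.3232, 14.237), V = (-5.3232, -14.237). Equal radii place C and W the same way about A: C = A + 15.2·n = (59.837, -6.1447), W = A − 15.2·n = (49.191, -34.619). Then cos ∠EVC = VE·VC / (|VE||VC|), giving 62.420°.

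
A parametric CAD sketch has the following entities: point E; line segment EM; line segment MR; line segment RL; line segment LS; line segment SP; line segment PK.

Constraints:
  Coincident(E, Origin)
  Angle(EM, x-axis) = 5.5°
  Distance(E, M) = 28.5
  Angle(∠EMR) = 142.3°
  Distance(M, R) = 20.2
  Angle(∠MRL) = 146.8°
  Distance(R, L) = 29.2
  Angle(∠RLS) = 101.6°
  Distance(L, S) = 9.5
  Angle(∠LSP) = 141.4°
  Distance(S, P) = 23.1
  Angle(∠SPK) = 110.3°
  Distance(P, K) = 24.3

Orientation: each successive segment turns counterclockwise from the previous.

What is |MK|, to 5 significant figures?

20.859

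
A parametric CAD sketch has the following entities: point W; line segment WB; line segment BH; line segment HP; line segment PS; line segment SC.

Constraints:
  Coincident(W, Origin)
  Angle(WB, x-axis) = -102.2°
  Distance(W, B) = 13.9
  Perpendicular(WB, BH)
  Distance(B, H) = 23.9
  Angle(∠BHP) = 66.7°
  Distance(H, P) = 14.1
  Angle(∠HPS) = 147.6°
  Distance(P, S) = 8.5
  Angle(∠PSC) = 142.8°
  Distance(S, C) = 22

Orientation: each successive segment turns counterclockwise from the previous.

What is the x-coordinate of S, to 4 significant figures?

11.86

∠BHP = 66.7° gives HP at 101.1° from the x-axis; with |HP| = 14.1, P = (17.71, -4.801). ∠HPS = 147.6° gives PS at 133.5° from the x-axis; with |PS| = 8.5, S = (11.86, 1.365). So S.x = 11.86.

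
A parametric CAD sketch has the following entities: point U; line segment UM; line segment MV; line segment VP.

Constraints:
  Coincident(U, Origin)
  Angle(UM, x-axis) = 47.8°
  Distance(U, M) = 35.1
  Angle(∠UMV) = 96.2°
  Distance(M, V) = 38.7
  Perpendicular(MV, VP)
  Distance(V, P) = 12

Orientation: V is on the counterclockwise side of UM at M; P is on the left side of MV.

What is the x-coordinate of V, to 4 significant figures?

-2.117

U is at the origin; UM runs at 47.8° with length 35.1, so M = 35.1·(cos 47.8°, sin 47.8°) = (23.58, 26.00). ∠UMV = 96.2°, so MV runs at 47.8° + (180° − 96.2°) = 131.6° from the x-axis; with |MV| = 38.7, V = M + 38.7·(cos 131.6°, sin 131.6°) = (-2.117, 54.94). So V.x = -2.117.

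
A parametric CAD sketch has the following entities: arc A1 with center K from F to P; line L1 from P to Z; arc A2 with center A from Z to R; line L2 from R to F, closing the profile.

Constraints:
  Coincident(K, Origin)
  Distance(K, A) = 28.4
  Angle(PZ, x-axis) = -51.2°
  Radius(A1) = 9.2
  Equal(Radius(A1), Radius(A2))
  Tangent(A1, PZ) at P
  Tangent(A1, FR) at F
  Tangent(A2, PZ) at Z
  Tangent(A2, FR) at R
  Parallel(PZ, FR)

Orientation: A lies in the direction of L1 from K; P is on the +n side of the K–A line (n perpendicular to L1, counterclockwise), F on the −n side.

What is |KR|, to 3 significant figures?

29.9

The slot axis is L1's direction at -51.2°, so u = (cos -51.2°, sin -51.2°) = (0.627, -0.779) and n = (−sin -51.2°, cos -51.2°) = (0.779, 0.627). K is at the origin and A lies 28.4 along u from K, so A = 28.4·u = (17.8, -22.1). Tangency of A1 to both parallel lines with radius 9.2 puts P and F at K ± 9.2·n: P = (7.17, 5.76), F = (-7.17, -5.76). Equal radii place Z and R the same way about A: Z = A + 9.2·n = (25.0, -16.4), R = A − 9.2·n = (10.6, -27.9). Then |KR| = |R − K| = 29.9.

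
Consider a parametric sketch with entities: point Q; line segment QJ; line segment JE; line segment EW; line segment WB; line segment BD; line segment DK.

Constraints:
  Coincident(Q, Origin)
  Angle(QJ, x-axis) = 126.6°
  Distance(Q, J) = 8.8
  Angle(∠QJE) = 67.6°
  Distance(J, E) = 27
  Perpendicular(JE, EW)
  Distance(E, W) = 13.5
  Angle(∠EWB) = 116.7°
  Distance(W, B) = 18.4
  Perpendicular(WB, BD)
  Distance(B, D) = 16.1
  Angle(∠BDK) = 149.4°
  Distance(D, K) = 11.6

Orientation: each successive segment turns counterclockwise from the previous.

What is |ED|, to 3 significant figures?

24.8

Q is at the origin; QJ runs at 126.6° with length 8.8, so J = (-5.25, 7.06). ∠QJE = 67.6° gives JE at -121° from the x-axis; with |JE| = 27.0, E = (-19.2, -16.1). The perpendicularity gives EW at right angles to JE, so EW runs at -31.0°; with |EW| = 13.5, W = (-7.58, -23.0). ∠EWB = 116.7° gives WB at 32.3° from the x-axis; with |WB| = 18.4, B = (7.97, -13.2). WB ⟂ BD, so BD runs at 122°; with |BD| = 16.1, D = (-0.631, 0.409). Then |ED| = |D − E| = 24.8.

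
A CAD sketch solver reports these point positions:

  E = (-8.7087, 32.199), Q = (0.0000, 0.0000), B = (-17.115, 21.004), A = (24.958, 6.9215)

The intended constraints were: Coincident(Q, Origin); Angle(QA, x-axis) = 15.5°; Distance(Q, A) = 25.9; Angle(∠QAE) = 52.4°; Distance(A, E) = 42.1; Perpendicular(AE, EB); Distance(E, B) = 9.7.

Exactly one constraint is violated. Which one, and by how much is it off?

Distance(E, B) = 9.7 — off by 4.30.

Q = (0.00, 0.00) ✓; QA at 15.50° ✓; |QA| = 25.90 ✓; ∠QAE = 52.40° ✓; |AE| = 42.10 ✓; ∠(AE, EB) = 90.00° ✓; |EB| = 14.00 ✗.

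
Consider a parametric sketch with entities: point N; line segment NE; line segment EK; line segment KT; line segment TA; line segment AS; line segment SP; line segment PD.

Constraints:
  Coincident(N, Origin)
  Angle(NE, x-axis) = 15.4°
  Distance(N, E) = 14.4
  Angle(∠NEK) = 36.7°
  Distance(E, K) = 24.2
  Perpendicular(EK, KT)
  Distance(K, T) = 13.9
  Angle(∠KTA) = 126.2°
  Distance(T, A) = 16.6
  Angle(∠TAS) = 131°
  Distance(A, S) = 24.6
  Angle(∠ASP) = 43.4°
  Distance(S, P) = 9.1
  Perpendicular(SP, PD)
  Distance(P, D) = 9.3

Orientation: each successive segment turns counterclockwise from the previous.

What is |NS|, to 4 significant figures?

26.55

N is at the origin; NE runs at 15.4° with length 14.4, so E = (13.88, 3.824). ∠NEK = 36.7° gives EK at 158.7° from the x-axis; with |EK| = 24.2, K = (-8.664, 12.61). EK is perpendicular to KT, so KT runs at -111.3°; with |KT| = 13.9, T = (-13.71, -0.3358). ∠KTA = 126.2° gives TA at -57.50° from the x-axis; with |TA| = 16.6, A = (-4.794, -14.34). ∠TAS = 131.0° gives AS at -8.500° from the x-axis; with |AS| = 24.6, S = (19.54, -17.97). Then |NS| = |S − N| = 26.55.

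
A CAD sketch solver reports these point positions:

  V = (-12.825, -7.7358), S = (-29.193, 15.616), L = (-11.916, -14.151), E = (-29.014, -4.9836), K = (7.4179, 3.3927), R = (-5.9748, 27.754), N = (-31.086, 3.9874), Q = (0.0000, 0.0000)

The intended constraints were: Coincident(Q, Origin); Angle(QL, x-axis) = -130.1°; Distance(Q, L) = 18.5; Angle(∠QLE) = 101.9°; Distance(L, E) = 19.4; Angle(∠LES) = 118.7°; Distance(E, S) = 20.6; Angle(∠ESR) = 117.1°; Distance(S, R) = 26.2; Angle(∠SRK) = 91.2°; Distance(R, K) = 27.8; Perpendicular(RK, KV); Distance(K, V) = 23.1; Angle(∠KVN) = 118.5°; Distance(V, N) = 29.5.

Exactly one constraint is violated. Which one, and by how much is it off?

Distance(V, N) = 29.5 — off by 7.80.

Q = (0.00, 0.00) ✓; QL at -130.1° ✓; |QL| = 18.50 ✓; ∠QLE = 101.9° ✓; |LE| = 19.40 ✓; ∠LES = 118.7° ✓; |ES| = 20.60 ✓; ∠ESR = 117.1° ✓; |SR| = 26.20 ✓; ∠SRK = 91.20° ✓; |RK| = 27.80 ✓; ∠(RK, KV) = 90.00° ✓; |KV| = 23.10 ✓; ∠KVN = 118.5° ✓; |VN| = 21.70 ✗.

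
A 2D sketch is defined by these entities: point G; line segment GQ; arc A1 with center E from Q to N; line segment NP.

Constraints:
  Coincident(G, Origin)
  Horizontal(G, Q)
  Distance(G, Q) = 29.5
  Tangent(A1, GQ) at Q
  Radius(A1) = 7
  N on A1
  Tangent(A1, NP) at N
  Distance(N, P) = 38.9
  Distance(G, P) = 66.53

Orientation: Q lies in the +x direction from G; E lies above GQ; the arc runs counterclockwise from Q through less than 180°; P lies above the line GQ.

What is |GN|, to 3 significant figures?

35.7

Checks: |EN| = 7.000 ✓; ∠(EN, NP) = 90.00° ✓; |NP| = 38.90 ✓; |GP| = 66.53 ✓.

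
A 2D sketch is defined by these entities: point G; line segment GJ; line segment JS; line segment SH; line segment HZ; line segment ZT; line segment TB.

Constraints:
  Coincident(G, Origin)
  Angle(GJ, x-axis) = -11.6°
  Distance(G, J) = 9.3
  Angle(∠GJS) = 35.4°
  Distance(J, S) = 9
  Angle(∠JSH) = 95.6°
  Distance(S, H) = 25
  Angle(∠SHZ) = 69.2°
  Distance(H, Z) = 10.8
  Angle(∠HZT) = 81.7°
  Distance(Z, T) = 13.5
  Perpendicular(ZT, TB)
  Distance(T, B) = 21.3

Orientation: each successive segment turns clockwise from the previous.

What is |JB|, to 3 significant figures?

31.7

G is at the origin; GJ runs at -11.6° with length 9.3, so J = (9.11, -1.87). ∠GJS = 35.4° gives JS at -156° from the x-axis; with |JS| = 9.0, S = (0.875, -5.50). ∠JSH = 95.6° gives SH at 119° from the x-axis; with |SH| = 25.0, H = (-11.4, 16.3). ∠SHZ = 69.2° gives HZ at 8.60° from the x-axis; with |HZ| = 10.8, Z = (-0.719, 17.9). ∠HZT = 81.7° gives ZT at -89.7° from the x-axis; with |ZT| = 13.5, T = (-0.648, 4.39). ZT ⟂ TB, so TB runs at -180°; with |TB| = 21.3, B = (-21.9, 4.28). Then |JB| = |B − J| = 31.7.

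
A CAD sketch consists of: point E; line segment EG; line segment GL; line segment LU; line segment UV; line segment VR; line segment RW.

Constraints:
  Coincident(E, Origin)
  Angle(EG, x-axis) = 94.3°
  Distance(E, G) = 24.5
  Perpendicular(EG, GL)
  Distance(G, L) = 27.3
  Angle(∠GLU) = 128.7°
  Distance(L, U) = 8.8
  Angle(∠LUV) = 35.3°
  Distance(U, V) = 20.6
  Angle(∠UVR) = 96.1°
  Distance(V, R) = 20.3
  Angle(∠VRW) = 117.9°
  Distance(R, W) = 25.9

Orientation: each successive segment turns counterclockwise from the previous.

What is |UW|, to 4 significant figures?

34.69

∠UVR = 96.1° gives VR at 104.2° from the x-axis; with |VR| = 20.3, R = (-19.69, 41.95). ∠VRW = 117.9° gives RW at 166.3° from the x-axis; with |RW| = 25.9, W = (-44.85, 48.08). Then |UW| = |W − U| = 34.69.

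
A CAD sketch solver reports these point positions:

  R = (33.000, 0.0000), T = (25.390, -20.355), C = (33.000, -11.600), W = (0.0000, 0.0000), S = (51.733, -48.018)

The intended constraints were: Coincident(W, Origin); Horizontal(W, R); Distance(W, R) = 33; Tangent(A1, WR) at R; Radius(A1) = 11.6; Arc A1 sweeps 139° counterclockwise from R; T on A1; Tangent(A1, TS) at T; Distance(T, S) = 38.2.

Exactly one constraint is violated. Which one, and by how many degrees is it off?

Tangent(A1, TS) at T — off by 5.40°.

W = (0.00, 0.00) ✓; W.y = 0.00, R.y = 0.00 ✓; |WR| = 33.00 ✓; ∠(CR, RW) = 90.00° ✓; |CR| = 11.60 ✓; bearing(C→T) − bearing(C→R) = 139.0° ✓; |CT| = 11.60 ✓; ∠(CT, TS) = 95.40° ✗; |TS| = 38.20 ✓.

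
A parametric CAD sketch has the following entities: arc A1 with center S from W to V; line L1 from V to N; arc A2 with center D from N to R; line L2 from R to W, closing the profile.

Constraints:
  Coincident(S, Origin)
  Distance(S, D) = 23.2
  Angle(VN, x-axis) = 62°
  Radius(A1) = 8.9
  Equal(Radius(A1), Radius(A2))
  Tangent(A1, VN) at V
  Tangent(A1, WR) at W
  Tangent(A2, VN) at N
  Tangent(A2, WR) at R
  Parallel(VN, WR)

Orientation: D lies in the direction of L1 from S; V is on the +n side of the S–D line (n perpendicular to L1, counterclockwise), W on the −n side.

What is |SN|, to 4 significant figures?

24.85

Tangency of A1 to both parallel lines with radius 8.9 puts V and W at S ± 8.9·n: V = (-7.858, 4.178), W = (7.858, -4.178). Equal radii place N and R the same way about D: N = D + 8.9·n = (3.034, 24.66), R = D − 8.9·n = (18.75, 16.31). Then |SN| = |N − S| = 24.85.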